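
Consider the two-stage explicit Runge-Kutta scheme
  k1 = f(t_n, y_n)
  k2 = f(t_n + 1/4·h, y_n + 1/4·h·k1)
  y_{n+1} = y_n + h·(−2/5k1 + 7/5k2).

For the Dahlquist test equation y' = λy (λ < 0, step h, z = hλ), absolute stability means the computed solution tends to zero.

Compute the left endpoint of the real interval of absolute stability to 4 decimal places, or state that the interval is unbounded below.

z* = -2.8571.

With y'=λy (z=hλ):
  k1=λy_n ⇒ h·k1=z·y_n;  k2=λ(1+1/4z)y_n ⇒ h·k2=z(1+1/4z)y_n
  y_{n+1}/y_n = 1 − 2/5z + 7/5z(1+1/4z) = 1 + z + 7/20z²
  ⇒ R(z) = 1 + z + 7/20z².

Need |R(x)|<1, x<0.
x=-0.33: |R|=0.7081
R=1: x+7/20x²=0 ⇒ x=−20/7=-2.8571; min R=1−1/(4·7/20)=0.2857>−1
Confirm numerically:
  x=-2.779: |R|=0.92399 <1
  x=-2.311: |R|=0.55825 <1
  x=-2.128: |R|=0.45693 <1
  x=-3.329: |R|=1.54978 >1
  x=-3.142: |R|=1.31326 >1
  x=-3.060: |R|=1.21726 >1
So |R|<1 on (-2.8571, 0).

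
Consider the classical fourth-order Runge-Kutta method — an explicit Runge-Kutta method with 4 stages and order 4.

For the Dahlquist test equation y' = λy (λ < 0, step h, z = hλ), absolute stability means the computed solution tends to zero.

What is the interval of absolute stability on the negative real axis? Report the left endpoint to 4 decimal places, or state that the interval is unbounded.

z∈(-2.7853,0).

Set f=λy, z=hλ:
  order 4, 4-stage ⇒ R(z)=1+z+z^2/2+z^3/6+z^4/24
  (e.g. R(-0.87)=0.42257, |R|=0.42257)

Find x<0 with |R(x)|<1.
x=-0.87: |R|=0.4226
|R(-2.5)|=0.6484 |R(-1.89)|=0.3025 |R(-1.62)|=0.2706
Bisect:
  x_lo=-3.4437 |R|=2.5391  x_hi=-0.1181 |R|=0.8886
  mid=-1.78087 |R|=0.28264 →hi
  mid=-2.61226 |R|=0.76896 →hi
  mid=-3.02796 |R|=1.43191 →lo
  mid=-2.82011 |R|=1.05378 →lo
  mid=-2.71619 |R|=0.90071 →hi
  mid=-2.76815 |R|=0.97446 →hi
  mid=-2.79413 |R|=1.01341 →lo
  mid=-2.78114 |R|=0.99376 →hi
  mid=-2.78764 |R|=1.00354 →lo
  mid=-2.78439 |R|=0.99864 →hi
  ...
  [-2.78540,-2.78520] ⇒ x*=-2.7853
So |R|<1 on (-2.7853, 0).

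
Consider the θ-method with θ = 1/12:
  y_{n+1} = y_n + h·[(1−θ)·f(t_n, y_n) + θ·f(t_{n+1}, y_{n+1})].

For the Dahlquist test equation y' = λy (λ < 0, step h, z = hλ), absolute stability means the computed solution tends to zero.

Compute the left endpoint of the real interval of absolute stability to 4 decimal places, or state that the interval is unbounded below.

On y'=λy, z=hλ:
  y_{n+1} = y_n + z·[11/12·y_n + 1/12·y_{n+1}] ⇒ (1 − 1/12z)y_{n+1} = (1 + 11/12z)y_n
  so R(z) = (1 + 11/12z)/(1 − 1/12z).

Find x<0 with |R(x)|<1.
x=-0.35: |R|=0.6599
R=−1: 1+11/12x = −1+1/12x ⇒ -5/6x=2 ⇒ x=2/(-5/6)=-2.4000
Confirm numerically:
  x=-1.929: |R|=0.66186 <1
  x=-1.467: |R|=0.30720 <1
  x=-1.333: |R|=0.19973 <1
  x=-1.119: |R|=0.02355 <1
  x=-2.912: |R|=1.34335 >1
  x=-2.878: |R|=1.32128 >1
  x=-2.486: |R|=1.05937 >1
Stable set (-2.4000, 0).

z* = -2.4000.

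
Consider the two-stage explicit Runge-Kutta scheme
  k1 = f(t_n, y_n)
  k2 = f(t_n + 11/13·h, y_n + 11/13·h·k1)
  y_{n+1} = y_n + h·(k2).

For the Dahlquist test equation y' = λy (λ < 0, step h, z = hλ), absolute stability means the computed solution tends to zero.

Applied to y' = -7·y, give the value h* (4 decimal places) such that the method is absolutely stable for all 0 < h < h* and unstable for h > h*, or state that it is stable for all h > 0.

(-1.1818,0); λ=-7 ⇒ h* = (13/11)/7 = 0.1688.

With y'=λy (z=hλ):
  k1=λy_n ⇒ h·k1=z·y_n;  k2=λ(1+11/13z)y_n ⇒ h·k2=z(1+11/13z)y_n
  y_{n+1}/y_n = 1 + z(1+11/13z) = 1 + z + 11/13z²
  Hence R(z) = 1 + z + 11/13z².

Boundary: |R(x)|=1, x<0.
x=-0.95: |R|=0.8137
R=1: x+11/13x²=0 ⇒ x=−13/11=-1.1818; min R=1−1/(4·11/13)=0.7045>−1
Confirm numerically:
  x=-0.794: |R|=0.73945 <1
  x=-0.696: |R|=0.71389 <1
  x=-0.658: |R|=0.70835 <1
  x=-0.515: |R|=0.70942 <1
  x=-1.426: |R|=1.29463 >1
  x=-1.362: |R|=1.20765 >1
Interval (-1.1818, 0).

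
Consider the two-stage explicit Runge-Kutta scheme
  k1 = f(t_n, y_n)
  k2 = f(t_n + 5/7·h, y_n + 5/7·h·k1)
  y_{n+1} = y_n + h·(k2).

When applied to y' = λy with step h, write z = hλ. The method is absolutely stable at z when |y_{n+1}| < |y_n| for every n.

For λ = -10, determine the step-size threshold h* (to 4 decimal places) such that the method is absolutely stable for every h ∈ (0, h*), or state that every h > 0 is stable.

With y'=λy (z=hλ):
  k1=λy_n ⇒ h·k1=z·y_n;  k2=λ(1+5/7z)y_n ⇒ h·k2=z(1+5/7z)y_n
  y_{n+1}/y_n = 1 + z(1+5/7z) = 1 + z + 5/7z²
  Hence R(z) = 1 + z + 5/7z².

Find x<0 with |R(x)|<1.
x=-0.83: |R|=0.6621
R=1: x+5/7x²=0 ⇒ x=−7/5=-1.4000; min R=1−1/(4·5/7)=0.6500>−1
Confirm numerically:
  x=-0.887: |R|=0.67498 <1
  x=-0.809: |R|=0.65849 <1
  x=-0.727: |R|=0.65052 <1
  x=-0.725: |R|=0.65045 <1
  x=-1.948: |R|=1.76250 >1
  x=-1.743: |R|=1.42704 >1
  x=-1.511: |R|=1.11980 >1
So |R|<1 on (-1.4000, 0).

(-1.4000,0); λ=-10 ⇒ h* = (7/5)/10 = 0.1400.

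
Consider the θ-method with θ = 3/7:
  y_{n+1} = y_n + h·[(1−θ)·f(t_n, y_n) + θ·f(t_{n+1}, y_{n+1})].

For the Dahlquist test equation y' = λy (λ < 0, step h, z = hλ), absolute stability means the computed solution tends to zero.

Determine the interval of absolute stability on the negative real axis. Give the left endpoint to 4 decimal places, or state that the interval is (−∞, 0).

Test eqn y'=λy, z=hλ:
  y_{n+1} = y_n + z·[4/7·y_n + 3/7·y_{n+1}] ⇒ (1 − 3/7z)y_{n+1} = (1 + 4/7z)y_n
  Hence R(z) = (1 + 4/7z)/(1 − 3/7z).

Need |R(x)|<1, x<0.
x=-1.28: |R|=0.1734
R=−1: 1+4/7x = −1+3/7x ⇒ -1/7x=2 ⇒ x=2/(-1/7)=-14.0000
Confirm numerically:
  x=-13.094: |R|=0.98042 <1
  x=-12.215: |R|=0.95910 <1
  x=-10.344: |R|=0.90387 <1
  x=-6.175: |R|=0.69344 <1
  x=-14.540: |R|=1.01067 >1
  x=-14.355: |R|=1.00709 >1
  x=-14.223: |R|=1.00449 >1
Stable set (-14.0000, 0).

(-14.0000, 0).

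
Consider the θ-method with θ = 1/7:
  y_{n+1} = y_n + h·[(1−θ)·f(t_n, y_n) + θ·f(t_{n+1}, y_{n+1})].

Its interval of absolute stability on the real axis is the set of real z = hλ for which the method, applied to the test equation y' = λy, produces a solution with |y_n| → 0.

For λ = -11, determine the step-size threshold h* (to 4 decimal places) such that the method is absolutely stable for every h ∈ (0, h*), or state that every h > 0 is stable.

(-2.8000,0); λ=-11 ⇒ h* = (14/5)/11 = 0.2545.

On y'=λy, z=hλ:
  y_{n+1} = y_n + z·[6/7·y_n + 1/7·y_{n+1}] ⇒ (1 − 1/7z)y_{n+1} = (1 + 6/7z)y_n
  so R(z) = (1 + 6/7z)/(1 − 1/7z).

Find x<0 with |R(x)|<1.
x=-1.68: |R|=0.3548
R=−1: 1+6/7x = −1+1/7x ⇒ -5/7x=2 ⇒ x=2/(-5/7)=-2.8000
Confirm numerically:
  x=-2.133: |R|=0.63484 <1
  x=-1.861: |R|=0.47015 <1
  x=-1.417: |R|=0.17845 <1
  x=-1.188: |R|=0.01563 <1
  x=-3.318: |R|=1.25102 >1
  x=-2.920: |R|=1.06048 >1
Stable set (-2.8000, 0).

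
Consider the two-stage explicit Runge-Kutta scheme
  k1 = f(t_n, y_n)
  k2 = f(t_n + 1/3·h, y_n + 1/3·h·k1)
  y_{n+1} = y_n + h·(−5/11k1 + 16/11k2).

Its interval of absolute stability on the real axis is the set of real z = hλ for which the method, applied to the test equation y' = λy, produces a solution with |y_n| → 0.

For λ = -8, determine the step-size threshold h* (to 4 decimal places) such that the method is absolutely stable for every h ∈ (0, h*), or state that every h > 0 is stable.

Set f=λy, z=hλ:
  k1=λy_n ⇒ h·k1=z·y_n;  k2=λ(1+1/3z)y_n ⇒ h·k2=z(1+1/3z)y_n
  y_{n+1}/y_n = 1 − 5/11z + 16/11z(1+1/3z) = 1 + z + 16/33z²
  ⇒ R(z) = 1 + z + 16/33z².

Solve |R(x)|<1 on ℝ⁻.
x=-0.39: |R|=0.6837
R=1: x+16/33x²=0 ⇒ x=−33/16=-2.0625; min R=1−1/(4·16/33)=0.4844>−1
Confirm numerically:
  x=-1.882: |R|=0.83530 <1
  x=-1.258: |R|=0.50930 <1
  x=-0.847: |R|=0.50083 <1
  x=-2.641: |R|=1.74076 >1
  x=-2.565: |R|=1.62493 >1
  x=-2.395: |R|=1.38610 >1
Interval (-2.0625, 0).

(-2.0625,0); λ=-8 ⇒ h* = (33/16)/8 = 0.2578.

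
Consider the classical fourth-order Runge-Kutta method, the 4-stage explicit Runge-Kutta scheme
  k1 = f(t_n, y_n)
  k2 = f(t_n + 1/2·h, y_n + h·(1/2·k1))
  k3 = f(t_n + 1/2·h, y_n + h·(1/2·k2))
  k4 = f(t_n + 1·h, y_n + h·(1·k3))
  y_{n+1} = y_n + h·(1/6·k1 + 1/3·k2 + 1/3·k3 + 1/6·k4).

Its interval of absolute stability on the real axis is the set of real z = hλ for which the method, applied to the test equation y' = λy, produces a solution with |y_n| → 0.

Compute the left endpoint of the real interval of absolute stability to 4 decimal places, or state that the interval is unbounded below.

z* = -2.7853.

On y'=λy, z=hλ:
  order 4, 4-stage ⇒ R(z)=1+z+z^2/2+z^3/6+z^4/24
  (e.g. R(-0.56)=0.57163, |R|=0.57163)

Solve |R(x)|<1 on ℝ⁻.
x=-0.56: |R|=0.5716
|R(-2.56)|=0.7102 |R(-2.2)|=0.4214 |R(-1.26)|=0.3054
Bisect:
  x_lo=-3.3424 |R|=2.2204  x_hi=-0.0576 |R|=0.9440
  mid=-1.70004 |R|=0.27417 →hi
  mid=-2.52123 |R|=0.66960 →hi
  mid=-2.93183 |R|=1.24437 →lo
  mid=-2.72653 |R|=0.91496 →hi
  mid=-2.82918 |R|=1.06821 →lo
  mid=-2.77786 |R|=0.98885 →hi
  mid=-2.80352 |R|=1.02783 →lo
  mid=-2.79069 |R|=1.00817 →lo
  ...
  [-2.78548,-2.78528] ⇒ x*=-2.7853
So |R|<1 on (-2.7853, 0).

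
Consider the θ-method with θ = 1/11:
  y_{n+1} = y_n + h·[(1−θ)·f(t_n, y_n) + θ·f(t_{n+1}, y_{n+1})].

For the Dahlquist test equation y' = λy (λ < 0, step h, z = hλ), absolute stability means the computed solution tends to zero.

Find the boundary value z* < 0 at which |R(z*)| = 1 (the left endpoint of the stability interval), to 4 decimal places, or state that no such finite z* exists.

left endpoint -2.4444.

With y'=λy (z=hλ):
  y_{n+1} = y_n + z·[10/11·y_n + 1/11·y_{n+1}] ⇒ (1 − 1/11z)y_{n+1} = (1 + 10/11z)y_n
  Hence R(z) = (1 + 10/11z)/(1 − 1/11z).

Find x<0 with |R(x)|<1.
x=-0.33: |R|=0.6796
R=−1: 1+10/11x = −1+1/11x ⇒ -9/11x=2 ⇒ x=2/(-9/11)=-2.4444
Confirm numerically:
  x=-2.202: |R|=0.83472 <1
  x=-1.852: |R|=0.58512 <1
  x=-1.810: |R|=0.55425 <1
  x=-1.633: |R|=0.42191 <1
  x=-3.034: |R|=1.37808 >1
  x=-2.520: |R|=1.05030 >1
So |R|<1 on (-2.4444, 0).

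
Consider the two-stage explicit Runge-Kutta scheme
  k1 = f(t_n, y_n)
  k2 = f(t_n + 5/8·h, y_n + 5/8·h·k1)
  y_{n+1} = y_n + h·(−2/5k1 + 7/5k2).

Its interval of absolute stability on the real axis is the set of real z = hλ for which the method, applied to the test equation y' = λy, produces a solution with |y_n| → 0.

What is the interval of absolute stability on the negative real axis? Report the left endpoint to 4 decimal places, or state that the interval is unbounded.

With y'=λy (z=hλ):
  k1=λy_n ⇒ h·k1=z·y_n;  k2=λ(1+5/8z)y_n ⇒ h·k2=z(1+5/8z)y_n
  y_{n+1}/y_n = 1 − 2/5z + 7/5z(1+5/8z) = 1 + z + 7/8z²
  Hence R(z) = 1 + z + 7/8z².

Boundary: |R(x)|=1, x<0.
x=-0.96: |R|=0.8464
R=1: x+7/8x²=0 ⇒ x=−8/7=-1.1429; min R=1−1/(4·7/8)=0.7143>−1
Confirm numerically:
  x=-0.948: |R|=0.83837 <1
  x=-0.929: |R|=0.82616 <1
  x=-0.747: |R|=0.74126 <1
  x=-0.726: |R|=0.73519 <1
  x=-1.667: |R|=1.76453 >1
  x=-1.647: |R|=1.72653 >1
Stable set (-1.1429, 0).

z∈(-1.1429,0).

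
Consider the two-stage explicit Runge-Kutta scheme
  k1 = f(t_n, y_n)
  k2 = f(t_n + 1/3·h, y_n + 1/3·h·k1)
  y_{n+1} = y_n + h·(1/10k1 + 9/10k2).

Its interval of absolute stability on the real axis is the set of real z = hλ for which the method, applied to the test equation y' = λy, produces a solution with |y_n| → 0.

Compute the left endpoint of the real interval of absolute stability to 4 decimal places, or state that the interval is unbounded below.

Test eqn y'=λy, z=hλ:
  k1=λy_n ⇒ h·k1=z·y_n;  k2=λ(1+1/3z)y_n ⇒ h·k2=z(1+1/3z)y_n
  y_{n+1}/y_n = 1 + 1/10z + 9/10z(1+1/3z) = 1 + z + 3/10z²
  so R(z) = 1 + z + 3/10z².

Boundary: |R(x)|=1, x<0.
x=-0.52: |R|=0.5611
R=1: x+3/10x²=0 ⇒ x=−10/3=-3.3333; min R=1−1/(4·3/10)=0.1667>−1
Confirm numerically:
  x=-3.264: |R|=0.93211 <1
  x=-2.959: |R|=0.66770 <1
  x=-2.862: |R|=0.59531 <1
  x=-1.707: |R|=0.16715 <1
  x=-3.584: |R|=1.26952 >1
  x=-3.527: |R|=1.20492 >1
  x=-3.370: |R|=1.03707 >1
So |R|<1 on (-3.3333, 0).

z* = -3.3333.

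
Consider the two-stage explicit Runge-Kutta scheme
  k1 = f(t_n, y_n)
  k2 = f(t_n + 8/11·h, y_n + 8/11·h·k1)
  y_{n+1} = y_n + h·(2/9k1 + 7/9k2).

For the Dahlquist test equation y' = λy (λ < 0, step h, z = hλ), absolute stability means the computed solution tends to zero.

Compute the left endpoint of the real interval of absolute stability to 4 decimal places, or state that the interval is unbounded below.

left endpoint -1.7679.

With y'=λy (z=hλ):
  k1=λy_n ⇒ h·k1=z·y_n;  k2=λ(1+8/11z)y_n ⇒ h·k2=z(1+8/11z)y_n
  y_{n+1}/y_n = 1 + 2/9z + 7/9z(1+8/11z) = 1 + z + 56/99z²
  so R(z) = 1 + z + 56/99z².

Need |R(x)|<1, x<0.
x=-1.11: |R|=0.5869
R=1: x+56/99x²=0 ⇒ x=−99/56=-1.7679; min R=1−1/(4·56/99)=0.5580>−1
Confirm numerically:
  x=-1.641: |R|=0.88225 <1
  x=-1.099: |R|=0.58420 <1
  x=-0.765: |R|=0.56604 <1
  x=-2.366: |R|=1.80052 >1
  x=-1.906: |R|=1.14894 >1
Interval (-1.7679, 0).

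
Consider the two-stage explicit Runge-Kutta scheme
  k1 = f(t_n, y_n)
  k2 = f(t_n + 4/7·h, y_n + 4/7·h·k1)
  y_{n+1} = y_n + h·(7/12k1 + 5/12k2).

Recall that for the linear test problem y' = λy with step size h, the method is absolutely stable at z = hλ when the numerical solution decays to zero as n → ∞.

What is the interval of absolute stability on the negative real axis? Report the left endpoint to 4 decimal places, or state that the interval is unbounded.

With y'=λy (z=hλ):
  k1=λy_n ⇒ h·k1=z·y_n;  k2=λ(1+4/7z)y_n ⇒ h·k2=z(1+4/7z)y_n
  y_{n+1}/y_n = 1 + 7/12z + 5/12z(1+4/7z) = 1 + z + 5/21z²
  ⇒ R(z) = 1 + z + 5/21z².

Boundary: |R(x)|=1, x<0.
x=-0.77: |R|=0.3712
R=1: x+5/21x²=0 ⇒ x=−21/5=-4.2000; min R=1−1/(4·5/21)=-0.0500>−1
Confirm numerically:
  x=-3.658: |R|=0.52794 <1
  x=-3.657: |R|=0.52720 <1
  x=-2.926: |R|=0.11245 <1
  x=-4.775: |R|=1.65372 >1
  x=-4.433: |R|=1.24593 >1
Interval (-4.2000, 0).

z∈(-4.2000,0).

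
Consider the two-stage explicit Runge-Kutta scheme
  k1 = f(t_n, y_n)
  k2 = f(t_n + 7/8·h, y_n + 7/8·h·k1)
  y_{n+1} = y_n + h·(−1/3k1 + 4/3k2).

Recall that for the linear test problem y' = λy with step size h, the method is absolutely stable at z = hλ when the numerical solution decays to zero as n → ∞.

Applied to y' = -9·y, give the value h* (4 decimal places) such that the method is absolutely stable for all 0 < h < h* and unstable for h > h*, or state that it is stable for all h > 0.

(-0.8571,0); λ=-9 ⇒ h* = (6/7)/9 = 0.0952.

Test eqn y'=λy, z=hλ:
  k1=λy_n ⇒ h·k1=z·y_n;  k2=λ(1+7/8z)y_n ⇒ h·k2=z(1+7/8z)y_n
  y_{n+1}/y_n = 1 − 1/3z + 4/3z(1+7/8z) = 1 + z + 7/6z²
  R(z) = 1 + z + 7/6z².

Solve |R(x)|<1 on ℝ⁻.
x=-1.75: |R|=2.8229
R=1: x+7/6x²=0 ⇒ x=−6/7=-0.8571; min R=1−1/(4·7/6)=0.7857>−1
Confirm numerically:
  x=-0.734: |R|=0.89455 <1
  x=-0.679: |R|=0.85888 <1
  x=-0.591: |R|=0.81649 <1
  x=-1.276: |R|=1.62354 >1
  x=-1.111: |R|=1.32904 >1
  x=-0.897: |R|=1.04171 >1
So |R|<1 on (-0.8571, 0).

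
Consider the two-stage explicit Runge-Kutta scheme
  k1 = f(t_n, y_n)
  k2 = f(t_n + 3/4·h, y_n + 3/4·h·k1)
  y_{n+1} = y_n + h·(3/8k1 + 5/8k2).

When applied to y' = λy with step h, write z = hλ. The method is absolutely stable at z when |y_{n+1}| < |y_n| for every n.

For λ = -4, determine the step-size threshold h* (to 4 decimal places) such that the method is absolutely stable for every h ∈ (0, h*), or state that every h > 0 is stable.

(-2.1333,0); λ=-4 ⇒ h* = (32/15)/4 = 0.5333.

With y'=λy (z=hλ):
  k1=λy_n ⇒ h·k1=z·y_n;  k2=λ(1+3/4z)y_n ⇒ h·k2=z(1+3/4z)y_n
  y_{n+1}/y_n = 1 + 3/8z + 5/8z(1+3/4z) = 1 + z + 15/32z²
  Hence R(z) = 1 + z + 15/32z².

Find x<0 with |R(x)|<1.
x=-0.8: |R|=0.5000
R=1: x+15/32x²=0 ⇒ x=−32/15=-2.1333; min R=1−1/(4·15/32)=0.4667>−1
Confirm numerically:
  x=-1.623: |R|=0.61175 <1
  x=-1.620: |R|=0.61019 <1
  x=-1.369: |R|=0.50951 <1
  x=-2.474: |R|=1.39507 >1
  x=-2.347: |R|=1.23507 >1
So |R|<1 on (-2.1333, 0).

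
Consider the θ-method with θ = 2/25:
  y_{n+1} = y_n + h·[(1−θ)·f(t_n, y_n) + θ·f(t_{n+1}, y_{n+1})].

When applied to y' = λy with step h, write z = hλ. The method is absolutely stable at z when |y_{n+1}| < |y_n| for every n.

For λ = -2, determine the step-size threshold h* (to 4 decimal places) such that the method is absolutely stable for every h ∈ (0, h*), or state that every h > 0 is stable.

(-2.3810,0); λ=-2 ⇒ h* = (50/21)/2 = 1.1905.

Test eqn y'=λy, z=hλ:
  y_{n+1} = y_n + z·[23/25·y_n + 2/25·y_{n+1}] ⇒ (1 − 2/25z)y_{n+1} = (1 + 23/25z)y_n
  so R(z) = (1 + 23/25z)/(1 − 2/25z).

Need |R(x)|<1, x<0.
x=-1.05: |R|=0.0314
R=−1: 1+23/25x = −1+2/25x ⇒ -21/25x=2 ⇒ x=2/(-21/25)=-2.3810
Confirm numerically:
  x=-2.212: |R|=0.87942 <1
  x=-1.399: |R|=0.25818 <1
  x=-1.085: |R|=0.00166 <1
  x=-2.742: |R|=1.24872 >1
  x=-2.728: |R|=1.23930 >1
  x=-2.625: |R|=1.16942 >1
Stable set (-2.3810, 0).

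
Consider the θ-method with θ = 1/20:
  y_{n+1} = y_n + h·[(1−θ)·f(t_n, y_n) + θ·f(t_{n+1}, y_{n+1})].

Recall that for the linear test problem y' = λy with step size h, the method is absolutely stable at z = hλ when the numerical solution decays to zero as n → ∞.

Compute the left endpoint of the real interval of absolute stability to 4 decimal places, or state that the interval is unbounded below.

left endpoint -2.2222.

With y'=λy (z=hλ):
  y_{n+1} = y_n + z·[19/20·y_n + 1/20·y_{n+1}] ⇒ (1 − 1/20z)y_{n+1} = (1 + 19/20z)y_n
  R(z) = (1 + 19/20z)/(1 − 1/20z).

Solve |R(x)|<1 on ℝ⁻.
x=-0.43: |R|=0.5791
R=−1: 1+19/20x = −1+1/20x ⇒ -9/10x=2 ⇒ x=2/(-9/10)=-2.2222
Confirm numerically:
  x=-2.135: |R|=0.92907 <1
  x=-1.497: |R|=0.39275 <1
  x=-1.228: |R|=0.15696 <1
  x=-0.970: |R|=0.07487 <1
  x=-2.793: |R|=1.45075 >1
  x=-2.662: |R|=1.34931 >1
  x=-2.520: |R|=1.23801 >1
Stable set (-2.2222, 0).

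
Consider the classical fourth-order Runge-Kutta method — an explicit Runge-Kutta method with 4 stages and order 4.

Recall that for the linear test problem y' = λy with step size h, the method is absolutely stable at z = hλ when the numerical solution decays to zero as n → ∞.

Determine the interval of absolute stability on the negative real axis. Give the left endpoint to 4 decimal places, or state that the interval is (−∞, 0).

(-2.7853, 0).

Test eqn y'=λy, z=hλ:
  order 4, 4-stage ⇒ R(z)=1+z+z^2/2+z^3/6+z^4/24
  (e.g. R(-1.79)=0.28392, |R|=0.28392)

Need |R(x)|<1, x<0.
x=-1.79: |R|=0.2839
|R(-1.86)|=0.2960 |R(-1.58)|=0.2705 |R(-1.11)|=0.3414
Bisect:
  x_lo=-3.2498 |R|=1.9580  x_hi=-0.1823 |R|=0.8334
  mid=-1.71606 |R|=0.27545 →hi
  mid=-2.48294 |R|=0.63197 →hi
  mid=-2.86639 |R|=1.12930 →lo
  mid=-2.67466 |R|=0.84562 →hi
  mid=-2.77052 |R|=0.97796 →hi
  mid=-2.81845 |R|=1.05116 →lo
  mid=-2.79449 |R|=1.01395 →lo
  mid=-2.78251 |R|=0.99581 →hi
  mid=-2.78850 |R|=1.00484 →lo
  ...
  [-2.78532,-2.78513] ⇒ x*=-2.7853
Stable set (-2.7853, 0).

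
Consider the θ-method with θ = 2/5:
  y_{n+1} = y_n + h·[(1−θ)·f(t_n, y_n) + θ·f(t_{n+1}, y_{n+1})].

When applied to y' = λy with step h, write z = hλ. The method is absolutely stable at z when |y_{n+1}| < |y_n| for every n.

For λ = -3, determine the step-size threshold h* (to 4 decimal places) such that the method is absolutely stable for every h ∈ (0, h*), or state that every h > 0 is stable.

(-10.0000,0); λ=-3 ⇒ h* = (10)/3 = 3.3333.

With y'=λy (z=hλ):
  y_{n+1} = y_n + z·[3/5·y_n + 2/5·y_{n+1}] ⇒ (1 − 2/5z)y_{n+1} = (1 + 3/5z)y_n
  ⇒ R(z) = (1 + 3/5z)/(1 − 2/5z).

Solve |R(x)|<1 on ℝ⁻.
x=-1.74: |R|=0.0259
R=−1: 1+3/5x = −1+2/5x ⇒ -1/5x=2 ⇒ x=2/(-1/5)=-10.0000
Confirm numerically:
  x=-6.423: |R|=0.79956 <1
  x=-4.916: |R|=0.65723 <1
  x=-4.425: |R|=0.59747 <1
  x=-10.543: |R|=1.02082 >1
  x=-10.331: |R|=1.01290 >1
So |R|<1 on (-10.0000, 0).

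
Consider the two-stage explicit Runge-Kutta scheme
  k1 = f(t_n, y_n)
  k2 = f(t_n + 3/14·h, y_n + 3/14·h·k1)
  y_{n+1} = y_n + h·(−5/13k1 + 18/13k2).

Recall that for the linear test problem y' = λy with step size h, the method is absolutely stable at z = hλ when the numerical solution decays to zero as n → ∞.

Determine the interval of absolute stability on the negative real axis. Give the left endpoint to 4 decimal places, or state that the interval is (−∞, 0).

(-3.3704, 0).

Test eqn y'=λy, z=hλ:
  k1=λy_n ⇒ h·k1=z·y_n;  k2=λ(1+3/14z)y_n ⇒ h·k2=z(1+3/14z)y_n
  y_{n+1}/y_n = 1 − 5/13z + 18/13z(1+3/14z) = 1 + z + 27/91z²
  so R(z) = 1 + z + 27/91z².

Boundary: |R(x)|=1, x<0.
x=-1.22: |R|=0.2216
R=1: x+27/91x²=0 ⇒ x=−91/27=-3.3704; min R=1−1/(4·27/91)=0.1574>−1
Confirm numerically:
  x=-2.389: |R|=0.30438 <1
  x=-2.157: |R|=0.22346 <1
  x=-1.994: |R|=0.18570 <1
  x=-1.580: |R|=0.16069 <1
  x=-3.686: |R|=1.34519 >1
  x=-3.403: |R|=1.03295 >1
Stable set (-3.3704, 0).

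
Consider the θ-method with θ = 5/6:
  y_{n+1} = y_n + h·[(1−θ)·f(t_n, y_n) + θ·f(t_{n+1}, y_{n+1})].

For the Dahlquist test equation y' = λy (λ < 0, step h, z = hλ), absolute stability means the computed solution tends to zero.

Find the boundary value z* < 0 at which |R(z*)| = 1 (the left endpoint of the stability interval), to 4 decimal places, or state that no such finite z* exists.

interval (−∞, 0).

With y'=λy (z=hλ):
  y_{n+1} = y_n + z·[1/6·y_n + 5/6·y_{n+1}] ⇒ (1 − 5/6z)y_{n+1} = (1 + 1/6z)y_n
  R(z) = (1 + 1/6z)/(1 − 5/6z).

Need |R(x)|<1, x<0.
x=-1.41: |R|=0.3517
x=-2: |R|=0.2500
x=-10: |R|=0.0714
x=-100: |R|=0.1858
θ=5/6≥1/2 ⇒ |1+1/6x|<|1−5/6x| ∀x<0 ⇒ unbounded interval.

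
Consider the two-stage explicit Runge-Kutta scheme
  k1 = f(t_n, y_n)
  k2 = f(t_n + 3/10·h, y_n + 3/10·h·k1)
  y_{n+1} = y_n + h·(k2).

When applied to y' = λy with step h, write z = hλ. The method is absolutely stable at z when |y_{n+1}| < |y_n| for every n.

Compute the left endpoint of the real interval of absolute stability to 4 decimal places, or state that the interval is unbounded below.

left endpoint -3.3333.

With y'=λy (z=hλ):
  k1=λy_n ⇒ h·k1=z·y_n;  k2=λ(1+3/10z)y_n ⇒ h·k2=z(1+3/10z)y_n
  y_{n+1}/y_n = 1 + z(1+3/10z) = 1 + z + 3/10z²
  Hence R(z) = 1 + z + 3/10z².

Boundary: |R(x)|=1, x<0.
x=-1.28: |R|=0.2115
R=1: x+3/10x²=0 ⇒ x=−10/3=-3.3333; min R=1−1/(4·3/10)=0.1667>−1
Confirm numerically:
  x=-2.842: |R|=0.58109 <1
  x=-2.320: |R|=0.29472 <1
  x=-1.849: |R|=0.17664 <1
  x=-1.757: |R|=0.16911 <1
  x=-3.714: |R|=1.42414 >1
  x=-3.540: |R|=1.21948 >1
  x=-3.410: |R|=1.07843 >1
Stable set (-3.3333, 0).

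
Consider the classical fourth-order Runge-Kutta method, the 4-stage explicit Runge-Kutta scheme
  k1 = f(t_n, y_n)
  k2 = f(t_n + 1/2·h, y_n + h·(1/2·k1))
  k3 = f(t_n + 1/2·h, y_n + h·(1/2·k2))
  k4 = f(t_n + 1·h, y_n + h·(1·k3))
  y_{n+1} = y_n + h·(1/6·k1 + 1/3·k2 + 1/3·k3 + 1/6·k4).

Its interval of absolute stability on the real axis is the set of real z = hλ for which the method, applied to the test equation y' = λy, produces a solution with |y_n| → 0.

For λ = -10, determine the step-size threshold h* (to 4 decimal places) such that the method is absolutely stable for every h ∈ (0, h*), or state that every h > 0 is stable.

(-2.7853,0); λ=-10 ⇒ h* = 0.2785.

Test eqn y'=λy, z=hλ:
  order 4, 4-stage ⇒ R(z)=1+z+z^2/2+z^3/6+z^4/24
  (e.g. R(-1.27)=0.30345, |R|=0.30345)

Solve |R(x)|<1 on ℝ⁻.
x=-1.27: |R|=0.3034
|R(-2.13)|=0.3855 |R(-2.1)|=0.3718 |R(-0.64)|=0.5281
Bisect:
  x_lo=-3.1622 |R|=1.7338  x_hi=-0.0659 |R|=0.9362
  mid=-1.61406 |R|=0.27051 →hi
  mid=-2.38814 |R|=0.54873 →hi
  mid=-2.77518 |R|=0.98486 →hi
  mid=-2.96870 |R|=1.31361 →lo
  mid=-2.87194 |R|=1.13869 →lo
  mid=-2.82356 |R|=1.05924 →lo
  mid=-2.79937 |R|=1.02143 →lo
  mid=-2.78727 |R|=1.00299 →lo
  mid=-2.78123 |R|=0.99389 →hi
  ...
  [-2.78538,-2.78520] ⇒ x*=-2.7853
Stable set (-2.7853, 0).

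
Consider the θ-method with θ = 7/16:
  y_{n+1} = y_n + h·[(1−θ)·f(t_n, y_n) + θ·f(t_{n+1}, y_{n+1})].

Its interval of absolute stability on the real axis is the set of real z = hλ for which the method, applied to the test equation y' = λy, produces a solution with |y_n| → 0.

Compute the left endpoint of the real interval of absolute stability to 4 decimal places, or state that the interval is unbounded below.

left endpoint -16.0000.

With y'=λy (z=hλ):
  y_{n+1} = y_n + z·[9/16·y_n + 7/16·y_{n+1}] ⇒ (1 − 7/16z)y_{n+1} = (1 + 9/16z)y_n
  R(z) = (1 + 9/16z)/(1 − 7/16z).

Boundary: |R(x)|=1, x<0.
x=-0.96: |R|=0.3239
R=−1: 1+9/16x = −1+7/16x ⇒ -1/8x=2 ⇒ x=2/(-1/8)=-16.0000
Confirm numerically:
  x=-13.929: |R|=0.96351 <1
  x=-13.681: |R|=0.95850 <1
  x=-10.459: |R|=0.87578 <1
  x=-8.554: |R|=0.80374 <1
  x=-16.537: |R|=1.00815 >1
  x=-16.124: |R|=1.00192 >1
  x=-16.074: |R|=1.00115 >1
Interval (-16.0000, 0).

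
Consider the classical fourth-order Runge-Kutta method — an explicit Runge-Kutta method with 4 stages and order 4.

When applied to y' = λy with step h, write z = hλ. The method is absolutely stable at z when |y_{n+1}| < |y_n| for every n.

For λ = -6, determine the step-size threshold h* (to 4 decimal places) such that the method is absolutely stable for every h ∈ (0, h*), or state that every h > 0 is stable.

On y'=λy, z=hλ:
  order 4, 4-stage ⇒ R(z)=1+z+z^2/2+z^3/6+z^4/24
  (e.g. R(-1.36)=0.28810, |R|=0.28810)

Find x<0 with |R(x)|<1.
x=-1.36: |R|=0.2881
|R(-2.86)|=1.1186 |R(-2.35)|=0.5190 |R(-0.96)|=0.3887
Bisect:
  x_lo=-3.2726 |R|=2.0200  x_hi=-0.2527 |R|=0.7767
  mid=-1.76262 |R|=0.28028 →hi
  mid=-2.51760 |R|=0.66592 →hi
  mid=-2.89509 |R|=1.17856 →lo
  mid=-2.70634 |R|=0.88735 →hi
  mid=-2.80072 |R|=1.02350 →lo
  mid=-2.75353 |R|=0.95316 →hi
  mid=-2.77712 |R|=0.98775 →hi
  mid=-2.78892 |R|=1.00548 →lo
  mid=-2.78302 |R|=0.99658 →hi
  mid=-2.78597 |R|=1.00102 →lo
  ...
  [-2.78542,-2.78523] ⇒ x*=-2.7853
So |R|<1 on (-2.7853, 0).

(-2.7853,0); λ=-6 ⇒ h* = 0.4642.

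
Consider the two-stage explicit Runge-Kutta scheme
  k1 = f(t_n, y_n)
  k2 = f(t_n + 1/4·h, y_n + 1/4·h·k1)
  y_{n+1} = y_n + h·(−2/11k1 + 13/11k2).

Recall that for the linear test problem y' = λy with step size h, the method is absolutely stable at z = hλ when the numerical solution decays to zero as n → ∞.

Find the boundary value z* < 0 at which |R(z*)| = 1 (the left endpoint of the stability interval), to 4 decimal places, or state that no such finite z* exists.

Set f=λy, z=hλ:
  k1=λy_n ⇒ h·k1=z·y_n;  k2=λ(1+1/4z)y_n ⇒ h·k2=z(1+1/4z)y_n
  y_{n+1}/y_n = 1 − 2/11z + 13/11z(1+1/4z) = 1 + z + 13/44z²
  R(z) = 1 + z + 13/44z².

Boundary: |R(x)|=1, x<0.
x=-1.54: |R|=0.1607
R=1: x+13/44x²=0 ⇒ x=−44/13=-3.3846; min R=1−1/(4·13/44)=0.1538>−1
Confirm numerically:
  x=-3.342: |R|=0.95792 <1
  x=-2.767: |R|=0.49509 <1
  x=-2.736: |R|=0.47568 <1
  x=-1.893: |R|=0.16575 <1
  x=-3.605: |R|=1.23473 >1
  x=-3.415: |R|=1.03066 >1
Interval (-3.3846, 0).

left endpoint -3.3846.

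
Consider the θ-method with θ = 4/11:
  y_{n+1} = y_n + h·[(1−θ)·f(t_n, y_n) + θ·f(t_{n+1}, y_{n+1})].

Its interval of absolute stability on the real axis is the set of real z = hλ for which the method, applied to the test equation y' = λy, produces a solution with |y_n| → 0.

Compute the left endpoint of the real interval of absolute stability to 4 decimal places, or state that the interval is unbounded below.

z* = -7.3333.

On y'=λy, z=hλ:
  y_{n+1} = y_n + z·[7/11·y_n + 4/11·y_{n+1}] ⇒ (1 − 4/11z)y_{n+1} = (1 + 7/11z)y_n
  so R(z) = (1 + 7/11z)/(1 − 4/11z).

Solve |R(x)|<1 on ℝ⁻.
x=-1.62: |R|=0.0195
R=−1: 1+7/11x = −1+4/11x ⇒ -3/11x=2 ⇒ x=2/(-3/11)=-7.3333
Confirm numerically:
  x=-7.219: |R|=0.99140 <1
  x=-5.175: |R|=0.79574 <1
  x=-4.523: |R|=0.71020 <1
  x=-3.309: |R|=0.50186 <1
  x=-7.881: |R|=1.03864 >1
  x=-7.593: |R|=1.01883 >1
  x=-7.487: |R|=1.01126 >1
Interval (-7.3333, 0).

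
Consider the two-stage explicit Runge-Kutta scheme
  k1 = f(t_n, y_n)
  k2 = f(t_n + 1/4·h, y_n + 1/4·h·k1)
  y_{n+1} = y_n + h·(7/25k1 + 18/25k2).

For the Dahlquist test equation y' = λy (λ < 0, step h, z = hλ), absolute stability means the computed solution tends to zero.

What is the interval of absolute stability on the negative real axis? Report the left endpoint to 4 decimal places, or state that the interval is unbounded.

Test eqn y'=λy, z=hλ:
  k1=λy_n ⇒ h·k1=z·y_n;  k2=λ(1+1/4z)y_n ⇒ h·k2=z(1+1/4z)y_n
  y_{n+1}/y_n = 1 + 7/25z + 18/25z(1+1/4z) = 1 + z + 9/50z²
  R(z) = 1 + z + 9/50z².

Find x<0 with |R(x)|<1.
x=-0.87: |R|=0.2662
R=1: x+9/50x²=0 ⇒ x=−50/9=-5.5556; min R=1−1/(4·9/50)=-0.3889>−1
Confirm numerically:
  x=-5.374: |R|=0.82438 <1
  x=-4.856: |R|=0.38853 <1
  x=-2.233: |R|=0.33547 <1
  x=-6.110: |R|=1.60978 >1
  x=-6.070: |R|=1.56208 >1
So |R|<1 on (-5.5556, 0).

z∈(-5.5556,0).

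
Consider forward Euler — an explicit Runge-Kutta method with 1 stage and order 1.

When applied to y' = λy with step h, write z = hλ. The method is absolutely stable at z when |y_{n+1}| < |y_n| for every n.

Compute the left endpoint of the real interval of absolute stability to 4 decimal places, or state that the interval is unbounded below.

Test eqn y'=λy, z=hλ:
  order 1, 1-stage ⇒ R(z)=1+z
  (e.g. R(-1.63)=-0.63000, |R|=0.63000)

Find x<0 with |R(x)|<1.
x=-1.63: |R|=0.6300
|R(-2.27)|=1.2700 |R(-1.21)|=0.2100 |R(-1.16)|=0.1600
Bisect:
  x_lo=-2.3359 |R|=1.3359  x_hi=-0.2726 |R|=0.7274
  mid=-1.30424 |R|=0.30424 →hi
  mid=-1.82006 |R|=0.82006 →hi
  mid=-2.07798 |R|=1.07798 →lo
  mid=-1.94902 |R|=0.94902 →hi
  mid=-2.01350 |R|=1.01350 →lo
  mid=-1.98126 |R|=0.98126 →hi
  mid=-1.99738 |R|=0.99738 →hi
  ...
  [-2.00002,-1.99990] ⇒ x*=-2.0000
So |R|<1 on (-2.0000, 0).

left endpoint -2.0000.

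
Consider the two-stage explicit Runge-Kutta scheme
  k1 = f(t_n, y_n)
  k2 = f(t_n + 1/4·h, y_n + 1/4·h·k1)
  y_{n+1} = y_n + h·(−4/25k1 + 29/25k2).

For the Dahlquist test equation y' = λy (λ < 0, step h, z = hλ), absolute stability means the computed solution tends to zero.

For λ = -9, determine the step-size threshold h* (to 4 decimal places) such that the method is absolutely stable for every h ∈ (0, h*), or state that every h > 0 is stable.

On y'=λy, z=hλ:
  k1=λy_n ⇒ h·k1=z·y_n;  k2=λ(1+1/4z)y_n ⇒ h·k2=z(1+1/4z)y_n
  y_{n+1}/y_n = 1 − 4/25z + 29/25z(1+1/4z) = 1 + z + 29/100z²
  so R(z) = 1 + z + 29/100z².

Need |R(x)|<1, x<0.
x=-1.72: |R|=0.1379
R=1: x+29/100x²=0 ⇒ x=−100/29=-3.4483; min R=1−1/(4·29/100)=0.1379>−1
Confirm numerically:
  x=-3.319: |R|=0.87557 <1
  x=-2.356: |R|=0.25371 <1
  x=-1.703: |R|=0.13806 <1
  x=-3.985: |R|=1.62027 >1
  x=-3.712: |R|=1.28389 >1
  x=-3.520: |R|=1.07322 >1
Interval (-3.4483, 0).

(-3.4483,0); λ=-9 ⇒ h* = (100/29)/9 = 0.3831.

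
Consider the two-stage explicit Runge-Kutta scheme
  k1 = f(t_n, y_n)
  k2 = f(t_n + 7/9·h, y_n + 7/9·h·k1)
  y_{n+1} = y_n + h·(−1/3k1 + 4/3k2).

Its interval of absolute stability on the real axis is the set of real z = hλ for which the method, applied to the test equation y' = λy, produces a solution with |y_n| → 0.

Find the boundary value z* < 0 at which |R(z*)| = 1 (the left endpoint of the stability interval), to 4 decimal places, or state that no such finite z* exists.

z* = -0.9643.

With y'=λy (z=hλ):
  k1=λy_n ⇒ h·k1=z·y_n;  k2=λ(1+7/9z)y_n ⇒ h·k2=z(1+7/9z)y_n
  y_{n+1}/y_n = 1 − 1/3z + 4/3z(1+7/9z) = 1 + z + 28/27z²
  so R(z) = 1 + z + 28/27z².

Need |R(x)|<1, x<0.
x=-1.28: |R|=1.4191
R=1: x+28/27x²=0 ⇒ x=−27/28=-0.9643; min R=1−1/(4·28/27)=0.7589>−1
Confirm numerically:
  x=-0.711: |R|=0.81324 <1
  x=-0.704: |R|=0.80997 <1
  x=-0.426: |R|=0.76220 <1
  x=-0.408: |R|=0.76463 <1
  x=-1.524: |R|=1.88460 >1
  x=-1.463: |R|=1.75664 >1
  x=-1.089: |R|=1.14084 >1
Stable set (-0.9643, 0).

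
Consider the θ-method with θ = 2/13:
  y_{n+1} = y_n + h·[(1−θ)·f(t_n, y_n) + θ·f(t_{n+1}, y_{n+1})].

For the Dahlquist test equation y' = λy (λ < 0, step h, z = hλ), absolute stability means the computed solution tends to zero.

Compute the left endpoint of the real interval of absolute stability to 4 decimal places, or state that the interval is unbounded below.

Test eqn y'=λy, z=hλ:
  y_{n+1} = y_n + z·[11/13·y_n + 2/13·y_{n+1}] ⇒ (1 − 2/13z)y_{n+1} = (1 + 11/13z)y_n
  so R(z) = (1 + 11/13z)/(1 − 2/13z).

Solve |R(x)|<1 on ℝ⁻.
x=-0.96: |R|=0.1635
R=−1: 1+11/13x = −1+2/13x ⇒ -9/13x=2 ⇒ x=2/(-9/13)=-2.8889
Confirm numerically:
  x=-2.131: |R|=0.60485 <1
  x=-2.015: |R|=0.53817 <1
  x=-1.701: |R|=0.34819 <1
  x=-3.480: |R|=1.26653 >1
  x=-3.446: |R|=1.25206 >1
  x=-3.032: |R|=1.06756 >1
Interval (-2.8889, 0).

z* = -2.8889.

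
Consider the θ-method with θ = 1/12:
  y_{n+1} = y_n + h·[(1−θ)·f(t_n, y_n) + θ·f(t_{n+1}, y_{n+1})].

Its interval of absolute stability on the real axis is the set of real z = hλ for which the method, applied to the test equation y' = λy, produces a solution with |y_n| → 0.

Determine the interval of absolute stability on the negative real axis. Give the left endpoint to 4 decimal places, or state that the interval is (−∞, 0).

(-2.4000, 0).

Test eqn y'=λy, z=hλ:
  y_{n+1} = y_n + z·[11/12·y_n + 1/12·y_{n+1}] ⇒ (1 − 1/12z)y_{n+1} = (1 + 11/12z)y_n
  R(z) = (1 + 11/12z)/(1 − 1/12z).

Need |R(x)|<1, x<0.
x=-0.5: |R|=0.5200
R=−1: 1+11/12x = −1+1/12x ⇒ -5/6x=2 ⇒ x=2/(-5/6)=-2.4000
Confirm numerically:
  x=-2.221: |R|=0.87413 <1
  x=-2.218: |R|=0.87199 <1
  x=-1.697: |R|=0.48675 <1
  x=-1.590: |R|=0.40397 <1
  x=-2.871: |R|=1.31672 >1
  x=-2.867: |R|=1.31412 >1
  x=-2.831: |R|=1.29061 >1
Stable set (-2.4000, 0).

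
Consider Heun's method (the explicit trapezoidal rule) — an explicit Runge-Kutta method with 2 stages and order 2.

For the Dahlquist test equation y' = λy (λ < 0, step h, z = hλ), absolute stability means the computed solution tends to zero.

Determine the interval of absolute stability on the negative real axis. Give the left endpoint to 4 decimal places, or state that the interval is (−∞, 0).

Test eqn y'=λy, z=hλ:
  order 2, 2-stage ⇒ R(z)=1+z+z^2/2
  (e.g. R(-1.68)=0.73120, |R|=0.73120)

Solve |R(x)|<1 on ℝ⁻.
x=-1.68: |R|=0.7312
|R(-1.79)|=0.8121 |R(-1.77)|=0.7964 |R(-0.88)|=0.5072
Bisect:
  x_lo=-2.6786 |R|=1.9089  x_hi=-0.0663 |R|=0.9359
  mid=-1.37244 |R|=0.56936 →hi
  mid=-2.02553 |R|=1.02585 →lo
  mid=-1.69898 |R|=0.74429 →hi
  mid=-1.86226 |R|=0.87174 →hi
  mid=-1.94389 |R|=0.94547 →hi
  mid=-1.98471 |R|=0.98483 →hi
  mid=-2.00512 |R|=1.00513 →lo
  ...
  [-2.00002,-1.99986] ⇒ x*=-2.0000
Stable set (-2.0000, 0).

(-2.0000, 0).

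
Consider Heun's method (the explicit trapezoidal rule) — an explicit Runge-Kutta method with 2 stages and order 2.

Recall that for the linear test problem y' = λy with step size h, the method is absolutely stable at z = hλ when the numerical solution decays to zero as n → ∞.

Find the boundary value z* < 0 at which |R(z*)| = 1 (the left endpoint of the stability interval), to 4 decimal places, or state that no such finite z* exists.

left endpoint -2.0000.

Test eqn y'=λy, z=hλ:
  order 2, 2-stage ⇒ R(z)=1+z+z^2/2
  (e.g. R(-0.63)=0.56845, |R|=0.56845)

Find x<0 with |R(x)|<1.
x=-0.63: |R|=0.5684
|R(-2.05)|=1.0512 |R(-1.35)|=0.5613 |R(-0.76)|=0.5288
Bisect:
  x_lo=-2.6477 |R|=1.8575  x_hi=-0.3200 |R|=0.7312
  mid=-1.48388 |R|=0.61707 →hi
  mid=-2.06581 |R|=1.06797 →lo
  mid=-1.77484 |R|=0.80019 →hi
  mid=-1.92032 |R|=0.92350 →hi
  mid=-1.99307 |R|=0.99309 →hi
  mid=-2.02944 |R|=1.02987 →lo
  mid=-2.01125 |R|=1.01132 →lo
  mid=-2.00216 |R|=1.00216 →lo
  mid=-1.99761 |R|=0.99762 →hi
  mid=-1.99989 |R|=0.99989 →hi
  ...
  [-2.00003,-1.99989] ⇒ x*=-2.0000
So |R|<1 on (-2.0000, 0).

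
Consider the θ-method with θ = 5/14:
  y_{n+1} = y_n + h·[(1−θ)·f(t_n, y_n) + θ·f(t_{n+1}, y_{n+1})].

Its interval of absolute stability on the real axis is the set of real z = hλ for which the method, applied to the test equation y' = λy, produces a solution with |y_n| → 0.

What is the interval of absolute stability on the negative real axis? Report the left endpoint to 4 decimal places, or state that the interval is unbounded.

(-7.0000, 0).

Set f=λy, z=hλ:
  y_{n+1} = y_n + z·[9/14·y_n + 5/14·y_{n+1}] ⇒ (1 − 5/14z)y_{n+1} = (1 + 9/14z)y_n
  R(z) = (1 + 9/14z)/(1 − 5/14z).

Find x<0 with |R(x)|<1.
x=-1.72: |R|=0.0655
R=−1: 1+9/14x = −1+5/14x ⇒ -2/7x=2 ⇒ x=2/(-2/7)=-7.0000
Confirm numerically:
  x=-6.558: |R|=0.96221 <1
  x=-6.504: |R|=0.95735 <1
  x=-5.360: |R|=0.83922 <1
  x=-2.974: |R|=0.44219 <1
  x=-7.389: |R|=1.03054 >1
  x=-7.290: |R|=1.02299 >1
Stable set (-7.0000, 0).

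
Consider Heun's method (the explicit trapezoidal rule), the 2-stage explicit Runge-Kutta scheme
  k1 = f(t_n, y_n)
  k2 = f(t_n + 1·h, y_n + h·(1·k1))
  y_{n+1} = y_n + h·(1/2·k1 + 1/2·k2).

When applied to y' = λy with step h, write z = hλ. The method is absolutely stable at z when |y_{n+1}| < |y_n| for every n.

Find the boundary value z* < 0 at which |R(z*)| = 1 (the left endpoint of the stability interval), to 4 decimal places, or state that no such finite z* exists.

left endpoint -2.0000.

On y'=λy, z=hλ:
  order 2, 2-stage ⇒ R(z)=1+z+z^2/2
  (e.g. R(-0.85)=0.51125, |R|=0.51125)

Boundary: |R(x)|=1, x<0.
x=-0.85: |R|=0.5112
|R(-1.63)|=0.6985 |R(-1.45)|=0.6013 |R(-0.87)|=0.5085
Bisect:
  x_lo=-2.4056 |R|=1.4878  x_hi=-0.2946 |R|=0.7488
  mid=-1.35008 |R|=0.56128 →hi
  mid=-1.87781 |R|=0.88528 →hi
  mid=-2.14168 |R|=1.15172 →lo
  mid=-2.00975 |R|=1.00979 →lo
  mid=-1.94378 |R|=0.94536 →hi
  mid=-1.97676 |R|=0.97703 →hi
  mid=-1.99326 |R|=0.99328 →hi
  mid=-2.00150 |R|=1.00150 →lo
  mid=-1.99738 |R|=0.99738 →hi
  mid=-1.99944 |R|=0.99944 →hi
  ...
  [-2.00008,-1.99996] ⇒ x*=-2.0000
So |R|<1 on (-2.0000, 0).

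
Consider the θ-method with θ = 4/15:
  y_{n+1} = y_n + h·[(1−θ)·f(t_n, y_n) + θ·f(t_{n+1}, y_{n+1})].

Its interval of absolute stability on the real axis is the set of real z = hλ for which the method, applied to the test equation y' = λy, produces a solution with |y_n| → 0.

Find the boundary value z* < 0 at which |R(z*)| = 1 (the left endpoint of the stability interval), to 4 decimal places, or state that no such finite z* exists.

z* = -4.2857.

Set f=λy, z=hλ:
  y_{n+1} = y_n + z·[11/15·y_n + 4/15·y_{n+1}] ⇒ (1 − 4/15z)y_{n+1} = (1 + 11/15z)y_n
  so R(z) = (1 + 11/15z)/(1 − 4/15z).

Boundary: |R(x)|=1, x<0.
x=-1.6: |R|=0.1215
R=−1: 1+11/15x = −1+4/15x ⇒ -7/15x=2 ⇒ x=2/(-7/15)=-4.2857
Confirm numerically:
  x=-3.691: |R|=0.86013 <1
  x=-2.247: |R|=0.40508 <1
  x=-2.083: |R|=0.33915 <1
  x=-1.793: |R|=0.21302 <1
  x=-4.780: |R|=1.10141 >1
  x=-4.608: |R|=1.06748 >1
  x=-4.387: |R|=1.02178 >1
Interval (-4.2857, 0).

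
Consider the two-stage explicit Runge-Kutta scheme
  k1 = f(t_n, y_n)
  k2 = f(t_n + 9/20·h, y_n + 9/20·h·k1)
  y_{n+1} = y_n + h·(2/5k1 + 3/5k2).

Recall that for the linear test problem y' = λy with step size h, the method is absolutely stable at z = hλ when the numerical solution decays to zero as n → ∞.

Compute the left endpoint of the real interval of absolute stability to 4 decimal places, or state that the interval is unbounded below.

z* = -3.7037.

Set f=λy, z=hλ:
  k1=λy_n ⇒ h·k1=z·y_n;  k2=λ(1+9/20z)y_n ⇒ h·k2=z(1+9/20z)y_n
  y_{n+1}/y_n = 1 + 2/5z + 3/5z(1+9/20z) = 1 + z + 27/100z²
  Hence R(z) = 1 + z + 27/100z².

Need |R(x)|<1, x<0.
x=-1.5: |R|=0.1075
R=1: x+27/100x²=0 ⇒ x=−100/27=-3.7037; min R=1−1/(4·27/100)=0.0741>−1
Confirm numerically:
  x=-2.971: |R|=0.41225 <1
  x=-2.679: |R|=0.25880 <1
  x=-2.656: |R|=0.24867 <1
  x=-1.983: |R|=0.07872 <1
  x=-4.183: |R|=1.54132 >1
  x=-3.862: |R|=1.16506 >1
Interval (-3.7037, 0).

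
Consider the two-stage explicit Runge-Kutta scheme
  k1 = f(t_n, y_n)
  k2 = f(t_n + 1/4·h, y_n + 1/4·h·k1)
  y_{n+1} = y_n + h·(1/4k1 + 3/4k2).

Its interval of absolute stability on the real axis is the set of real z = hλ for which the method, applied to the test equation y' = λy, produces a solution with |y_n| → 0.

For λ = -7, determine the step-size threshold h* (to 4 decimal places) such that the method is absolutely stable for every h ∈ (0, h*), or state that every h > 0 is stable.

With y'=λy (z=hλ):
  k1=λy_n ⇒ h·k1=z·y_n;  k2=λ(1+1/4z)y_n ⇒ h·k2=z(1+1/4z)y_n
  y_{n+1}/y_n = 1 + 1/4z + 3/4z(1+1/4z) = 1 + z + 3/16z²
  so R(z) = 1 + z + 3/16z².

Need |R(x)|<1, x<0.
x=-1.79: |R|=0.1892
R=1: x+3/16x²=0 ⇒ x=−16/3=-5.3333; min R=1−1/(4·3/16)=-0.3333>−1
Confirm numerically:
  x=-4.715: |R|=0.45335 <1
  x=-4.697: |R|=0.43959 <1
  x=-3.368: |R|=0.24111 <1
  x=-3.042: |R|=0.30692 <1
  x=-5.611: |R|=1.29212 >1
  x=-5.597: |R|=1.27670 >1
So |R|<1 on (-5.3333, 0).

(-5.3333,0); λ=-7 ⇒ h* = (16/3)/7 = 0.7619.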